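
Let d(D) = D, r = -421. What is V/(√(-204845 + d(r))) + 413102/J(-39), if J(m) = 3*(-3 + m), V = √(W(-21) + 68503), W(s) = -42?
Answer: -206551/63 - I*√14052715626/205266 ≈ -3278.6 - 0.57751*I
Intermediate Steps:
V = √68461 (V = √(-42 + 68503) = √68461 ≈ 261.65)
J(m) = -9 + 3*m
V/(√(-204845 + d(r))) + 413102/J(-39) = √68461/(√(-204845 - 421)) + 413102/(-9 + 3*(-39)) = √68461/(√(-205266)) + 413102/(-9 - 117) = √68461/((I*√205266)) + 413102/(-126) = √68461*(-I*√205266/205266) + 413102*(-1/126) = -I*√14052715626/205266 - 206551/63 = -206551/63 - I*√14052715626/205266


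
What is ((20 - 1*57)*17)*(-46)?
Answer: 28934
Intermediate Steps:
((20 - 1*57)*17)*(-46) = ((20 - 57)*17)*(-46) = -37*17*(-46) = -629*(-46) = 28934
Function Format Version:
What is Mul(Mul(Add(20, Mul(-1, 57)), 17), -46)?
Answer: 28934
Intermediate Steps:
Mul(Mul(Add(20, Mul(-1, 57)), 17), -46) = Mul(Mul(Add(20, -57), 17), -46) = Mul(Mul(-37, 17), -46) = Mul(-629, -46) = 28934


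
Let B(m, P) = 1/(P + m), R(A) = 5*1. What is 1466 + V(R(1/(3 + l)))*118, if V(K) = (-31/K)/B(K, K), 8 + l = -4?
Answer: -5850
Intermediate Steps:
l = -12 (l = -8 - 4 = -12)
R(A) = 5
V(K) = -62 (V(K) = (-31/K)/(1/(K + K)) = (-31/K)/(1/(2*K)) = (-31/K)/((1/(2*K))) = (-31/K)*(2*K) = -62)
1466 + V(R(1/(3 + l)))*118 = 1466 - 62*118 = 1466 - 7316 = -5850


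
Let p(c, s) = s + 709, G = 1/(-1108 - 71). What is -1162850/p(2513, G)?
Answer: -137100015/83591 ≈ -1640.1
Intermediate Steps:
G = -1/1179 (G = 1/(-1179) = -1/1179 ≈ -0.00084818)
p(c, s) = 709 + s
-1162850/p(2513, G) = -1162850/(709 - 1/1179) = -1162850/835910/1179 = -1162850*1179/835910 = -137100015/83591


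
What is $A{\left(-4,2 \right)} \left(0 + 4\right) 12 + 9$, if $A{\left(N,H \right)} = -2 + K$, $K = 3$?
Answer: $57$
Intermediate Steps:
$A{\left(N,H \right)} = 1$ ($A{\left(N,H \right)} = -2 + 3 = 1$)
$A{\left(-4,2 \right)} \left(0 + 4\right) 12 + 9 = 1 \left(0 + 4\right) 12 + 9 = 1 \cdot 4 \cdot 12 + 9 = 4 \cdot 12 + 9 = 48 + 9 = 57$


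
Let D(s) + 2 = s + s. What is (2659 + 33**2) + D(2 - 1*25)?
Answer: 3700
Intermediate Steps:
D(s) = -2 + 2*s (D(s) = -2 + (s + s) = -2 + 2*s)
(2659 + 33**2) + D(2 - 1*25) = (2659 + 33**2) + (-2 + 2*(2 - 1*25)) = (2659 + 1089) + (-2 + 2*(2 - 25)) = 3748 + (-2 + 2*(-23)) = 3748 + (-2 - 46) = 3748 - 48 = 3700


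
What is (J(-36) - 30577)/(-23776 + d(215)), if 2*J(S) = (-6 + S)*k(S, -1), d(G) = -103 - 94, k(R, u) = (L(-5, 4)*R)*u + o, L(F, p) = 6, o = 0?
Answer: 35113/23973 ≈ 1.4647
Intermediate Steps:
k(R, u) = 6*R*u (k(R, u) = (6*R)*u + 0 = 6*R*u + 0 = 6*R*u)
d(G) = -197
J(S) = -3*S*(-6 + S) (J(S) = ((-6 + S)*(6*S*(-1)))/2 = ((-6 + S)*(-6*S))/2 = (-6*S*(-6 + S))/2 = -3*S*(-6 + S))
(J(-36) - 30577)/(-23776 + d(215)) = (3*(-36)*(6 - 1*(-36)) - 30577)/(-23776 - 197) = (3*(-36)*(6 + 36) - 30577)/(-23973) = (3*(-36)*42 - 30577)*(-1/23973) = (-4536 - 30577)*(-1/23973) = -35113*(-1/23973) = 35113/23973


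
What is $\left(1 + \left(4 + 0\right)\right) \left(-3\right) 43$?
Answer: $-645$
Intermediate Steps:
$\left(1 + \left(4 + 0\right)\right) \left(-3\right) 43 = \left(1 + 4\right) \left(-3\right) 43 = 5 \left(-3\right) 43 = \left(-15\right) 43 = -645$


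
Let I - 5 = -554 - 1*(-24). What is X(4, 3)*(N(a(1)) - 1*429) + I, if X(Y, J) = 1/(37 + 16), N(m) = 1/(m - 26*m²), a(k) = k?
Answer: -706351/1325 ≈ -533.09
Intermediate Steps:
X(Y, J) = 1/53
I = -525 (I = 5 + (-554 - 1*(-24)) = 5 + (-554 + 24) = 5 - 530 = -525)
X(4, 3)*(N(a(1)) - 1*429) + I = (-1/(1*(-1 + 26*1)) - 1*429)/53 - 525 = (-1*1/(-1 + 26) - 429)/53 - 525 = (-1*1/25 - 429)/53 - 525 = (-1*1*1/25 - 429)/53 - 525 = (-1/25 - 429)/53 - 525 = (1/53)*(-10726/25) - 525 = -10726/1325 - 525 = -706351/1325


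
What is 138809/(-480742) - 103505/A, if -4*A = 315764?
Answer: 38801479441/37950254222 ≈ 1.0224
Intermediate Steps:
A = -78941 (A = -¼*315764 = -78941)
138809/(-480742) - 103505/A = 138809/(-480742) - 103505/(-78941) = 138809*(-1/480742) - 103505*(-1/78941) = -138809/480742 + 103505/78941 = 38801479441/37950254222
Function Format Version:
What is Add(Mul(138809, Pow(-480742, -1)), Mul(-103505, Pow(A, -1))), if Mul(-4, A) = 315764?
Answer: Rational(38801479441, 37950254222) ≈ 1.0224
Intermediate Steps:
A = -78941 (A = Mul(Rational(-1, 4), 315764) = -78941)
Add(Mul(138809, Pow(-480742, -1)), Mul(-103505, Pow(A, -1))) = Add(Mul(138809, Pow(-480742, -1)), Mul(-103505, Pow(-78941, -1))) = Add(Mul(138809, Rational(-1, 480742)), Mul(-103505, Rational(-1, 78941))) = Add(Rational(-138809, 480742), Rational(103505, 78941)) = Rational(38801479441, 37950254222)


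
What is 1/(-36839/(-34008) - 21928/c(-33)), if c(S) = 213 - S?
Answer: -464776/40925835 ≈ -0.011357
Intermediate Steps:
1/(-36839/(-34008) - 21928/c(-33)) = 1/(-36839/(-34008) - 21928/(213 - 1*(-33))) = 1/(-36839*(-1/34008) - 21928/(213 + 33)) = 1/(36839/34008 - 21928/246) = 1/(36839/34008 - 21928*1/246) = 1/(36839/34008 - 10964/123) = 1/(-40925835/464776) = -464776/40925835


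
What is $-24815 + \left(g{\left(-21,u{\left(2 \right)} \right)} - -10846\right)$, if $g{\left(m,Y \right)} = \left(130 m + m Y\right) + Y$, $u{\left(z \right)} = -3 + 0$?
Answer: $-16639$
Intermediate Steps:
$u{\left(z \right)} = -3$
$g{\left(m,Y \right)} = Y + 130 m + Y m$ ($g{\left(m,Y \right)} = \left(130 m + Y m\right) + Y = Y + 130 m + Y m$)
$-24815 + \left(g{\left(-21,u{\left(2 \right)} \right)} - -10846\right) = -24815 - -8176 = -24815 + \left(\left(-3 - 2730 + 63\right) + 10846\right) = -24815 + \left(-2670 + 10846\right) = -24815 + 8176 = -16639$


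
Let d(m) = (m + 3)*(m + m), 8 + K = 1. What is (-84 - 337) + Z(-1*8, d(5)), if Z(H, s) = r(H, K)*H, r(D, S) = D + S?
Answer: -301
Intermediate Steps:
K = -7 (K = -8 + 1 = -7)
d(m) = 2*m*(3 + m) (d(m) = (3 + m)*(2*m) = 2*m*(3 + m))
Z(H, s) = H*(-7 + H) (Z(H, s) = (H - 7)*H = (-7 + H)*H = H*(-7 + H))
(-84 - 337) + Z(-1*8, d(5)) = (-84 - 337) + (-1*8)*(-7 - 1*8) = -421 - 8*(-7 - 8) = -421 - 8*(-15) = -421 + 120 = -301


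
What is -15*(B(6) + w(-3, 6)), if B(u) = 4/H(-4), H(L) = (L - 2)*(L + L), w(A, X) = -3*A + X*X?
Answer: -2705/4 ≈ -676.25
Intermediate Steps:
w(A, X) = X² - 3*A (w(A, X) = -3*A + X² = X² - 3*A)
H(L) = 2*L*(-2 + L) (H(L) = (-2 + L)*(2*L) = 2*L*(-2 + L))
B(u) = 1/12 (B(u) = 4/((2*(-4)*(-2 - 4))) = 4/((2*(-4)*(-6))) = 4/48 = 4*(1/48) = 1/12)
-15*(B(6) + w(-3, 6)) = -15*(1/12 + (6² - 3*(-3))) = -15*(1/12 + (36 + 9)) = -15*(1/12 + 45) = -15*541/12 = -2705/4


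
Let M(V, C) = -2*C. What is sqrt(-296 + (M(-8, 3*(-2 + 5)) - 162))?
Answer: 2*I*sqrt(119) ≈ 21.817*I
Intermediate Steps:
sqrt(-296 + (M(-8, 3*(-2 + 5)) - 162)) = sqrt(-296 + (-6*(-2 + 5) - 162)) = sqrt(-296 + (-6*3 - 162)) = sqrt(-296 + (-2*9 - 162)) = sqrt(-296 + (-18 - 162)) = sqrt(-296 - 180) = sqrt(-476) = 2*I*sqrt(119)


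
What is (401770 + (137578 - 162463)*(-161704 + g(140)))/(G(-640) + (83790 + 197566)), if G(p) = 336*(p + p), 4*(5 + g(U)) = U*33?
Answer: -998947015/37181 ≈ -26867.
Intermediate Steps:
g(U) = -5 + 33*U/4 (g(U) = -5 + (U*33)/4 = -5 + (33*U)/4 = -5 + 33*U/4)
G(p) = 672*p (G(p) = 336*(2*p) = 672*p)
(401770 + (137578 - 162463)*(-161704 + g(140)))/(G(-640) + (83790 + 197566)) = (401770 + (137578 - 162463)*(-161704 + (-5 + (33/4)*140)))/(672*(-640) + (83790 + 197566)) = (401770 - 24885*(-161704 + (-5 + 1155)))/(-430080 + 281356) = (401770 - 24885*(-161704 + 1150))/(-148724) = (401770 - 24885*(-160554))*(-1/148724) = (401770 + 3995386290)*(-1/148724) = 3995788060*(-1/148724) = -998947015/37181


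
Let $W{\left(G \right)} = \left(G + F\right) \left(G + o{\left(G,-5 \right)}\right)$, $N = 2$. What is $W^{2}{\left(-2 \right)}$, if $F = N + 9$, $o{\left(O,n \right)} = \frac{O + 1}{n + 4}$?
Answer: $81$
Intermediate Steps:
$o{\left(O,n \right)} = \frac{1 + O}{4 + n}$
$F = 11$ ($F = 2 + 9 = 11$)
$W{\left(G \right)} = -11 - G$ ($W{\left(G \right)} = \left(G + 11\right) \left(G + \frac{1 + G}{4 - 5}\right) = \left(11 + G\right) \left(G + \frac{1 + G}{-1}\right) = \left(11 + G\right) \left(G - \left(1 + G\right)\right) = \left(11 + G\right) \left(-1\right) = -11 - G$)
$W^{2}{\left(-2 \right)} = \left(-11 - -2\right)^{2} = \left(-11 + 2\right)^{2} = \left(-9\right)^{2} = 81$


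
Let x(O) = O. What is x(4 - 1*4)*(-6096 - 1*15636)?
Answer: 0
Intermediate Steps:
x(4 - 1*4)*(-6096 - 1*15636) = (4 - 1*4)*(-6096 - 1*15636) = (4 - 4)*(-6096 - 15636) = 0*(-21732) = 0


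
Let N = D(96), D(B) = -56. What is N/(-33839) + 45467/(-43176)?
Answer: -1536139957/1461032664 ≈ -1.0514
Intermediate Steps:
N = -56
N/(-33839) + 45467/(-43176) = -56/(-33839) + 45467/(-43176) = -56*(-1/33839) + 45467*(-1/43176) = 56/33839 - 45467/43176 = -1536139957/1461032664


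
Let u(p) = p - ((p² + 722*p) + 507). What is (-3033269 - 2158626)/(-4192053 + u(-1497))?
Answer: 5191895/5354232 ≈ 0.96968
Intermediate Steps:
u(p) = -507 - p² - 721*p (u(p) = p - (507 + p² + 722*p) = p + (-507 - p² - 722*p) = -507 - p² - 721*p)
(-3033269 - 2158626)/(-4192053 + u(-1497)) = (-3033269 - 2158626)/(-4192053 + (-507 - 1*(-1497)² - 721*(-1497))) = -5191895/(-4192053 + (-507 - 1*2241009 + 1079337)) = -5191895/(-4192053 + (-507 - 2241009 + 1079337)) = -5191895/(-4192053 - 1162179) = -5191895/(-5354232) = -5191895*(-1/5354232) = 5191895/5354232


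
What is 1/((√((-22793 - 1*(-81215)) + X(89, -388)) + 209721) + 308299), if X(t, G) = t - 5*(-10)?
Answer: 518020/268344661839 - √58561/268344661839 ≈ 1.9295e-6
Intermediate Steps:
X(t, G) = 50 + t (X(t, G) = t + 50 = 50 + t)
1/((√((-22793 - 1*(-81215)) + X(89, -388)) + 209721) + 308299) = 1/((√((-22793 - 1*(-81215)) + (50 + 89)) + 209721) + 308299) = 1/((√((-22793 + 81215) + 139) + 209721) + 308299) = 1/((√(58422 + 139) + 209721) + 308299) = 1/((√58561 + 209721) + 308299) = 1/((209721 + √58561) + 308299) = 1/(518020 + √58561)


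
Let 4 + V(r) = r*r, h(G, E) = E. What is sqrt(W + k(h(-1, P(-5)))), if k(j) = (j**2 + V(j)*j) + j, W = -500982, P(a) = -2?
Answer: 2*I*sqrt(125245) ≈ 707.8*I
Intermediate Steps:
V(r) = -4 + r**2 (V(r) = -4 + r*r = -4 + r**2)
k(j) = j + j**2 + j*(-4 + j**2) (k(j) = (j**2 + (-4 + j**2)*j) + j = (j**2 + j*(-4 + j**2)) + j = j + j**2 + j*(-4 + j**2))
sqrt(W + k(h(-1, P(-5)))) = sqrt(-500982 - 2*(-3 - 2 + (-2)**2)) = sqrt(-500982 - 2*(-3 - 2 + 4)) = sqrt(-500982 - 2*(-1)) = sqrt(-500982 + 2) = sqrt(-500980) = 2*I*sqrt(125245)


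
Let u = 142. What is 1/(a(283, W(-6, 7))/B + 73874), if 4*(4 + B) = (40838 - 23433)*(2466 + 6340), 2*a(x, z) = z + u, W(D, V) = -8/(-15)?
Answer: 1149513105/84919131120908 ≈ 1.3537e-5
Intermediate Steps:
W(D, V) = 8/15 (W(D, V) = -8*(-1/15) = 8/15)
a(x, z) = 71 + z/2 (a(x, z) = (z + 142)/2 = (142 + z)/2 = 71 + z/2)
B = 76634207/2 (B = -4 + ((40838 - 23433)*(2466 + 6340))/4 = -4 + (17405*8806)/4 = -4 + (¼)*153268430 = -4 + 76634215/2 = 76634207/2 ≈ 3.8317e+7)
1/(a(283, W(-6, 7))/B + 73874) = 1/((71 + (½)*(8/15))/(76634207/2) + 73874) = 1/((71 + 4/15)*(2/76634207) + 73874) = 1/((1069/15)*(2/76634207) + 73874) = 1/(2138/1149513105 + 73874) = 1/(84919131120908/1149513105) = 1149513105/84919131120908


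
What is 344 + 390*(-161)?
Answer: -62446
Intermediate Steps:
344 + 390*(-161) = 344 - 62790 = -62446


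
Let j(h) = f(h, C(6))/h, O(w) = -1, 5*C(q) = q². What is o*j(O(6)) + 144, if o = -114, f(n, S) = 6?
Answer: 828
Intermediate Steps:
C(q) = q²/5
j(h) = 6/h
o*j(O(6)) + 144 = -684/(-1) + 144 = -684*(-1) + 144 = -114*(-6) + 144 = 684 + 144 = 828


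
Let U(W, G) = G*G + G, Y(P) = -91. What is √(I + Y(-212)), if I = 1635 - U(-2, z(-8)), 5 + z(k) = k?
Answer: 2*√347 ≈ 37.256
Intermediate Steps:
z(k) = -5 + k
U(W, G) = G + G² (U(W, G) = G² + G = G + G²)
I = 1479 (I = 1635 - (-5 - 8)*(1 + (-5 - 8)) = 1635 - (-13)*(1 - 13) = 1635 - (-13)*(-12) = 1635 - 1*156 = 1635 - 156 = 1479)
√(I + Y(-212)) = √(1479 - 91) = √1388 = 2*√347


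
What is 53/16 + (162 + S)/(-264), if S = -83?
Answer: 1591/528 ≈ 3.0133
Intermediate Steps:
53/16 + (162 + S)/(-264) = 53/16 + (162 - 83)/(-264) = 53*(1/16) + 79*(-1/264) = 53/16 - 79/264 = 1591/528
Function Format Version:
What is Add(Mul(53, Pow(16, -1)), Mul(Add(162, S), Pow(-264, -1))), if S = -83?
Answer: Rational(1591, 528) ≈ 3.0133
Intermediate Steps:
Add(Mul(53, Pow(16, -1)), Mul(Add(162, S), Pow(-264, -1))) = Add(Mul(53, Pow(16, -1)), Mul(Add(162, -83), Pow(-264, -1))) = Add(Mul(53, Rational(1, 16)), Mul(79, Rational(-1, 264))) = Add(Rational(53, 16), Rational(-79, 264)) = Rational(1591, 528)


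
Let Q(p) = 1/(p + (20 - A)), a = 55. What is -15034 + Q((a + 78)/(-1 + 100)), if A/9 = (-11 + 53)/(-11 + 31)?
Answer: -36366256/2419 ≈ -15034.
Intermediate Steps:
A = 189/10 (A = 9*((-11 + 53)/(-11 + 31)) = 9*(42/20) = 9*(42*(1/20)) = 9*(21/10) = 189/10 ≈ 18.900)
Q(p) = 1/(11/10 + p) (Q(p) = 1/(p + (20 - 1*189/10)) = 1/(p + (20 - 189/10)) = 1/(p + 11/10) = 1/(11/10 + p))
-15034 + Q((a + 78)/(-1 + 100)) = -15034 + 10/(11 + 10*((55 + 78)/(-1 + 100))) = -15034 + 10/(11 + 10*(133/99)) = -15034 + 10/(11 + 1330/99) = -15034 + 10/(2419/99) = -15034 + 10*(99/2419) = -15034 + 990/2419 = -36366256/2419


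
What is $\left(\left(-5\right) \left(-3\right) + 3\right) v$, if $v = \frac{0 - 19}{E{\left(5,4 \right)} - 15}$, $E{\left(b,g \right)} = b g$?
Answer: $- \frac{342}{5} \approx -68.4$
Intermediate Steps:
$v = - \frac{19}{5}$ ($v = \frac{0 - 19}{5 \cdot 4 - 15} = - \frac{19}{20 - 15} = - \frac{19}{5} \approx -3.8$)
$\left(\left(-5\right) \left(-3\right) + 3\right) v = \left(\left(-5\right) \left(-3\right) + 3\right) \left(- \frac{19}{5}\right) = \left(15 + 3\right) \left(- \frac{19}{5}\right) = 18 \left(- \frac{19}{5}\right) = - \frac{342}{5}$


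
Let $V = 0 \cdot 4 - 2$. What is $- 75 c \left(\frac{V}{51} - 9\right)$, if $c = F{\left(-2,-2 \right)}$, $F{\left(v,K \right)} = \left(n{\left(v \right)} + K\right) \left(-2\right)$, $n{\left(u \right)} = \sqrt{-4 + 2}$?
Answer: $\frac{46100}{17} - \frac{23050 i \sqrt{2}}{17} \approx 2711.8 - 1917.5 i$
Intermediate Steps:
$n{\left(u \right)} = i \sqrt{2}$ ($n{\left(u \right)} = \sqrt{-2} = i \sqrt{2}$)
$V = -2$ ($V = 0 - 2 = -2$)
$F{\left(v,K \right)} = - 2 K - 2 i \sqrt{2}$ ($F{\left(v,K \right)} = \left(i \sqrt{2} + K\right) \left(-2\right) = \left(K + i \sqrt{2}\right) \left(-2\right) = - 2 K - 2 i \sqrt{2}$)
$c = 4 - 2 i \sqrt{2}$ ($c = \left(-2\right) \left(-2\right) - 2 i \sqrt{2} = 4 - 2 i \sqrt{2} \approx 4.0 - 2.8284 i$)
$- 75 c \left(\frac{V}{51} - 9\right) = - 75 \left(4 - 2 i \sqrt{2}\right) \left(- \frac{2}{51} - 9\right) = \left(-300 + 150 i \sqrt{2}\right) \left(\left(-2\right) \frac{1}{51} - 9\right) = \left(-300 + 150 i \sqrt{2}\right) \left(- \frac{2}{51} - 9\right) = \left(-300 + 150 i \sqrt{2}\right) \left(- \frac{461}{51}\right) = \frac{46100}{17} - \frac{23050 i \sqrt{2}}{17}$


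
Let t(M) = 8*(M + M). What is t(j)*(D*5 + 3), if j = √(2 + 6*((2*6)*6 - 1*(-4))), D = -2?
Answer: -112*√458 ≈ -2396.9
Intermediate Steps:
j = √458 (j = √(2 + 6*(12*6 + 4)) = √(2 + 6*(72 + 4)) = √(2 + 6*76) = √(2 + 456) = √458 ≈ 21.401)
t(M) = 16*M (t(M) = 8*(2*M) = 16*M)
t(j)*(D*5 + 3) = (16*√458)*(-2*5 + 3) = (16*√458)*(-10 + 3) = (16*√458)*(-7) = -112*√458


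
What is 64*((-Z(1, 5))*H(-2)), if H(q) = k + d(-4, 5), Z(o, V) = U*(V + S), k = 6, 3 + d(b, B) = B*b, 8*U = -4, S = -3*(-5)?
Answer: -10880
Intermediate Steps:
S = 15
U = -1/2 (U = (1/8)*(-4) = -1/2 ≈ -0.50000)
d(b, B) = -3 + B*b
Z(o, V) = -15/2 - V/2 (Z(o, V) = -(V + 15)/2 = -(15 + V)/2 = -15/2 - V/2)
H(q) = -17 (H(q) = 6 + (-3 + 5*(-4)) = 6 + (-3 - 20) = 6 - 23 = -17)
64*((-Z(1, 5))*H(-2)) = 64*(-(-15/2 - 1/2*5)*(-17)) = 64*(-(-15/2 - 5/2)*(-17)) = 64*(-1*(-10)*(-17)) = 64*(10*(-17)) = 64*(-170) = -10880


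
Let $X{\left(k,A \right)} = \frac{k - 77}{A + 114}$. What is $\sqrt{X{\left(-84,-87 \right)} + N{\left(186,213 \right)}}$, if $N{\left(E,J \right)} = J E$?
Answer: $\frac{5 \sqrt{128343}}{9} \approx 199.03$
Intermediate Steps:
$N{\left(E,J \right)} = E J$
$X{\left(k,A \right)} = \frac{-77 + k}{114 + A}$
$\sqrt{X{\left(-84,-87 \right)} + N{\left(186,213 \right)}} = \sqrt{\frac{-77 - 84}{114 - 87} + 186 \cdot 213} = \sqrt{\frac{1}{27} \left(-161\right) + 39618} = \sqrt{- \frac{161}{27} + 39618} = \sqrt{\frac{1069525}{27}} = \frac{5 \sqrt{128343}}{9}$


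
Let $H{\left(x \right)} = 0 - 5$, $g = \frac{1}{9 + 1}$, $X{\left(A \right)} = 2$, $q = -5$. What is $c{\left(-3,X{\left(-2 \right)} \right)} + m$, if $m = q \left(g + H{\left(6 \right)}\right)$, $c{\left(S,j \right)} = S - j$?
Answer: $\frac{39}{2} \approx 19.5$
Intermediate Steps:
$g = \frac{1}{10} \approx 0.1$
$H{\left(x \right)} = -5$ ($H{\left(x \right)} = 0 - 5 = -5$)
$m = \frac{49}{2}$ ($m = - 5 \left(\frac{1}{10} - 5\right) = \left(-5\right) \left(- \frac{49}{10}\right) = \frac{49}{2} \approx 24.5$)
$c{\left(-3,X{\left(-2 \right)} \right)} + m = \left(-3 - 2\right) + \frac{49}{2} = -5 + \frac{49}{2} = \frac{39}{2}$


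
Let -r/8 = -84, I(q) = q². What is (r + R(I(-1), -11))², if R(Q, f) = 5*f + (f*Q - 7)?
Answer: 358801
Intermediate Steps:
R(Q, f) = -7 + 5*f + Q*f (R(Q, f) = 5*f + (Q*f - 7) = 5*f + (-7 + Q*f) = -7 + 5*f + Q*f)
r = 672 (r = -8*(-84) = 672)
(r + R(I(-1), -11))² = (672 + (-7 + 5*(-11) + (-1)²*(-11)))² = (672 + (-7 - 55 + 1*(-11)))² = (672 + (-7 - 55 - 11))² = (672 - 73)² = 599² = 358801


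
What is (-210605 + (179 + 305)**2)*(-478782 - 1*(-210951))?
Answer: -6334470981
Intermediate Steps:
(-210605 + (179 + 305)**2)*(-478782 - 1*(-210951)) = (-210605 + 484**2)*(-478782 + 210951) = (-210605 + 234256)*(-267831) = 23651*(-267831) = -6334470981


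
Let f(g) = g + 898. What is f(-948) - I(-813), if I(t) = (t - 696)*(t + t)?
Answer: -2453684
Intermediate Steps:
f(g) = 898 + g
I(t) = 2*t*(-696 + t) (I(t) = (-696 + t)*(2*t) = 2*t*(-696 + t))
f(-948) - I(-813) = (898 - 948) - 2*(-813)*(-696 - 813) = -50 - 2*(-813)*(-1509) = -50 - 1*2453634 = -50 - 2453634 = -2453684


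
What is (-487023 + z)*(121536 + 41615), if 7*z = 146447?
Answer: -76045007402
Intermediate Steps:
z = 20921 (z = (⅐)*146447 = 20921)
(-487023 + z)*(121536 + 41615) = (-487023 + 20921)*(121536 + 41615) = -466102*163151 = -76045007402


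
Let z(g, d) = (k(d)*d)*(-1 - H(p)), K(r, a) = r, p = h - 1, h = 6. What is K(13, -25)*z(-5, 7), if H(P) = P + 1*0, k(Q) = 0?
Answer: 0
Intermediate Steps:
p = 5 (p = 6 - 1 = 5)
H(P) = P (H(P) = P + 0 = P)
z(g, d) = 0 (z(g, d) = (0*d)*(-1 - 1*5) = 0*(-1 - 5) = 0*(-6) = 0)
K(13, -25)*z(-5, 7) = 13*0 = 0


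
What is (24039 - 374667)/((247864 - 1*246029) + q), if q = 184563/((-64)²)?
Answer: -1436172288/7700723 ≈ -186.50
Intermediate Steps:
q = 184563/4096 ≈ 45.059
(24039 - 374667)/((247864 - 1*246029) + q) = (24039 - 374667)/((247864 - 1*246029) + 184563/4096) = -350628/((247864 - 246029) + 184563/4096) = -350628/(1835 + 184563/4096) = -350628/7700723/4096 = -350628*4096/7700723 = -1436172288/7700723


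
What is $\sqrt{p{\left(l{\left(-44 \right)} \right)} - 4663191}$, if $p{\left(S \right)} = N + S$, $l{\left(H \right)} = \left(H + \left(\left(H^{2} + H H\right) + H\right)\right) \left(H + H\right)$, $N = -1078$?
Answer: $i \sqrt{4997261} \approx 2235.5 i$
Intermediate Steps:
$l{\left(H \right)} = 2 H \left(2 H + 2 H^{2}\right)$ ($l{\left(H \right)} = \left(H + \left(\left(H^{2} + H^{2}\right) + H\right)\right) 2 H = \left(H + \left(2 H^{2} + H\right)\right) 2 H = \left(H + \left(H + 2 H^{2}\right)\right) 2 H = \left(2 H + 2 H^{2}\right) 2 H = 2 H \left(2 H + 2 H^{2}\right)$)
$p{\left(S \right)} = -1078 + S$
$\sqrt{p{\left(l{\left(-44 \right)} \right)} - 4663191} = \sqrt{\left(-1078 + 4 \left(-44\right)^{2} \left(1 - 44\right)\right) - 4663191} = \sqrt{\left(-1078 + 4 \cdot 1936 \left(-43\right)\right) - 4663191} = \sqrt{\left(-1078 - 332992\right) - 4663191} = \sqrt{-334070 - 4663191} = \sqrt{-4997261} = i \sqrt{4997261}$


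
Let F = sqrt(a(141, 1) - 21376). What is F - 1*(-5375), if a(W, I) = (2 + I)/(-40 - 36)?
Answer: 5375 + I*sqrt(30867001)/38 ≈ 5375.0 + 146.21*I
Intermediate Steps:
a(W, I) = -1/38 - I/76 (a(W, I) = (2 + I)/(-76) = (2 + I)*(-1/76) = -1/38 - I/76)
F = I*sqrt(30867001)/38 (F = sqrt((-1/38 - 1/76*1) - 21376) = sqrt((-1/38 - 1/76) - 21376) = sqrt(-3/76 - 21376) = sqrt(-1624579/76) = I*sqrt(30867001)/38 ≈ 146.21*I)
F - 1*(-5375) = I*sqrt(30867001)/38 - 1*(-5375) = I*sqrt(30867001)/38 + 5375 = 5375 + I*sqrt(30867001)/38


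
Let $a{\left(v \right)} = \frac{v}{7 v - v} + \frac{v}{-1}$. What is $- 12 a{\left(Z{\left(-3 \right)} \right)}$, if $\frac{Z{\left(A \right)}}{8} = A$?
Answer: $-290$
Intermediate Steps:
$Z{\left(A \right)} = 8 A$
$a{\left(v \right)} = \frac{1}{6} - v$ ($a{\left(v \right)} = \frac{v}{6 v} + v \left(-1\right) = v \frac{1}{6 v} - v = \frac{1}{6} - v$)
$- 12 a{\left(Z{\left(-3 \right)} \right)} = - 12 \left(\frac{1}{6} - 8 \left(-3\right)\right) = - 12 \left(\frac{1}{6} - -24\right) = - 12 \left(\frac{1}{6} + 24\right) = \left(-12\right) \frac{145}{6} = -290$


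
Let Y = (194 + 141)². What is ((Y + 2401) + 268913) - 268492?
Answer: 115047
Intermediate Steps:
Y = 112225 (Y = 335² = 112225)
((Y + 2401) + 268913) - 268492 = ((112225 + 2401) + 268913) - 268492 = (114626 + 268913) - 268492 = 383539 - 268492 = 115047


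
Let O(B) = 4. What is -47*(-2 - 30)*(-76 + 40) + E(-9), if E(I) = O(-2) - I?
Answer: -54131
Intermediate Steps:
E(I) = 4 - I
-47*(-2 - 30)*(-76 + 40) + E(-9) = -47*(-2 - 30)*(-76 + 40) + (4 - 1*(-9)) = -(-1504)*(-36) + (4 + 9) = -47*1152 + 13 = -54144 + 13 = -54131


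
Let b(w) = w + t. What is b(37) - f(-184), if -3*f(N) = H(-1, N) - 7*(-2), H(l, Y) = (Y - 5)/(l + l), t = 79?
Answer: 913/6 ≈ 152.17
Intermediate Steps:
b(w) = 79 + w (b(w) = w + 79 = 79 + w)
H(l, Y) = (-5 + Y)/(2*l) (H(l, Y) = (-5 + Y)/((2*l)) = (-5 + Y)*(1/(2*l)) = (-5 + Y)/(2*l))
f(N) = -11/2 + N/6 (f(N) = -((½)*(-5 + N)/(-1) - 7*(-2))/3 = -((½)*(-1)*(-5 + N) + 14)/3 = -((5/2 - N/2) + 14)/3 = -(33/2 - N/2)/3 = -11/2 + N/6)
b(37) - f(-184) = (79 + 37) - (-11/2 + (⅙)*(-184)) = 116 - (-11/2 - 92/3) = 116 - 1*(-217/6) = 116 + 217/6 = 913/6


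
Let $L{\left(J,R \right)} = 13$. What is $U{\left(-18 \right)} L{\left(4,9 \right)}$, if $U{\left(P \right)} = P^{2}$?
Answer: $4212$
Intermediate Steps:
$U{\left(-18 \right)} L{\left(4,9 \right)} = \left(-18\right)^{2} \cdot 13 = 324 \cdot 13 = 4212$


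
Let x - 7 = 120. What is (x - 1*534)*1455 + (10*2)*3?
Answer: -592125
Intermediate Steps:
x = 127 (x = 7 + 120 = 127)
(x - 1*534)*1455 + (10*2)*3 = (127 - 1*534)*1455 + (10*2)*3 = (127 - 534)*1455 + 20*3 = -407*1455 + 60 = -592185 + 60 = -592125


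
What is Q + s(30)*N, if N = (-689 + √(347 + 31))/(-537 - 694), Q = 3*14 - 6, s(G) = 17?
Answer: 56029/1231 - 51*√42/1231 ≈ 45.247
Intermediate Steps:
Q = 36 (Q = 42 - 6 = 36)
N = 689/1231 - 3*√42/1231 (N = (-689 + √378)/(-1231) = (-689 + 3*√42)*(-1/1231) = 689/1231 - 3*√42/1231 ≈ 0.54391)
Q + s(30)*N = 36 + 17*(689/1231 - 3*√42/1231) = 36 + (11713/1231 - 51*√42/1231) = 56029/1231 - 51*√42/1231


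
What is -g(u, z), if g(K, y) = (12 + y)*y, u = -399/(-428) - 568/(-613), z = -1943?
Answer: -3751933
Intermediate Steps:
u = 487691/262364 (u = -399*(-1/428) - 568*(-1/613) = 399/428 + 568/613 = 487691/262364 ≈ 1.8588)
g(K, y) = y*(12 + y)
-g(u, z) = -(-1943)*(12 - 1943) = -(-1943)*(-1931) = -1*3751933 = -3751933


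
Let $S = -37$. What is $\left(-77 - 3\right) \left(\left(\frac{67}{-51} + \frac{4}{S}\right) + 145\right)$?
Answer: $- \frac{21674560}{1887} \approx -11486.0$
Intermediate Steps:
$\left(-77 - 3\right) \left(\left(\frac{67}{-51} + \frac{4}{S}\right) + 145\right) = \left(-77 - 3\right) \left(\left(\frac{67}{-51} + \frac{4}{-37}\right) + 145\right) = - 80 \left(\left(67 \left(- \frac{1}{51}\right) + 4 \left(- \frac{1}{37}\right)\right) + 145\right) = - 80 \left(\left(- \frac{67}{51} - \frac{4}{37}\right) + 145\right) = - 80 \left(- \frac{2683}{1887} + 145\right) = \left(-80\right) \frac{270932}{1887} = - \frac{21674560}{1887}$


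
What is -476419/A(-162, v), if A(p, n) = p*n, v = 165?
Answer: 476419/26730 ≈ 17.823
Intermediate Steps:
A(p, n) = n*p
-476419/A(-162, v) = -476419/(165*(-162)) = -476419/(-26730) = -476419*(-1/26730) = 476419/26730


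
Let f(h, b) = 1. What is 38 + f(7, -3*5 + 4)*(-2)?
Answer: 36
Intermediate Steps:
38 + f(7, -3*5 + 4)*(-2) = 38 + 1*(-2) = 38 - 2 = 36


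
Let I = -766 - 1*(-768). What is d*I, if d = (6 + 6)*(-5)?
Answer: -120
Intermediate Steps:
d = -60 (d = 12*(-5) = -60)
I = 2 (I = -766 + 768 = 2)
d*I = -60*2 = -120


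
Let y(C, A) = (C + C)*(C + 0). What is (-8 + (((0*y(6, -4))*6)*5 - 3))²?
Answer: 121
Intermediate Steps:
y(C, A) = 2*C² (y(C, A) = (2*C)*C = 2*C²)
(-8 + (((0*y(6, -4))*6)*5 - 3))² = (-8 + (((0*(2*6²))*6)*5 - 3))² = (-8 + (((0*(2*36))*6)*5 - 3))² = (-8 + (((0*72)*6)*5 - 3))² = (-8 + ((0*6)*5 - 3))² = (-8 + (0*5 - 3))² = (-8 + (0 - 3))² = (-8 - 3)² = (-11)² = 121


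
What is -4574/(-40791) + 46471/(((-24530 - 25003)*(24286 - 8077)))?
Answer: 1223493112439/10916764758009 ≈ 0.11207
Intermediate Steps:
-4574/(-40791) + 46471/(((-24530 - 25003)*(24286 - 8077))) = -4574*(-1/40791) + 46471/((-49533*16209)) = 4574/40791 + 46471/(-802880397) = 4574/40791 + 46471*(-1/802880397) = 4574/40791 - 46471/802880397 = 1223493112439/10916764758009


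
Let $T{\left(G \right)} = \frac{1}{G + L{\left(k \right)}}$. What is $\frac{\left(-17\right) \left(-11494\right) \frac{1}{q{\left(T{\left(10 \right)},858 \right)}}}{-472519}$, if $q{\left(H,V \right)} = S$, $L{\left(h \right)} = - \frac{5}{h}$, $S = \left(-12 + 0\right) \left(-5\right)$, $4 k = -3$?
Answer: $- \frac{97699}{14175570} \approx -0.0068921$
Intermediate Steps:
$k = - \frac{3}{4}$ ($k = \frac{1}{4} \left(-3\right) = - \frac{3}{4} \approx -0.75$)
$S = 60$ ($S = \left(-12\right) \left(-5\right) = 60$)
$T{\left(G \right)} = \frac{1}{\frac{20}{3} + G}$ ($T{\left(G \right)} = \frac{1}{G - \frac{5}{- \frac{3}{4}}} = \frac{1}{G - - \frac{20}{3}} = \frac{1}{G + \frac{20}{3}} = \frac{1}{\frac{20}{3} + G}$)
$q{\left(H,V \right)} = 60$
$\frac{\left(-17\right) \left(-11494\right) \frac{1}{q{\left(T{\left(10 \right)},858 \right)}}}{-472519} = \frac{\left(-17\right) \left(-11494\right) \frac{1}{60}}{-472519} = 195398 \cdot \frac{1}{60} \left(- \frac{1}{472519}\right) = \frac{97699}{30} \left(- \frac{1}{472519}\right) = - \frac{97699}{14175570}$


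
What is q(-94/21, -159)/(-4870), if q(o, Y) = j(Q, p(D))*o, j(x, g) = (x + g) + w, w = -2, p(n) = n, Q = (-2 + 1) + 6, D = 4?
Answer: 47/7305 ≈ 0.0064339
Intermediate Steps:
Q = 5 (Q = -1 + 6 = 5)
j(x, g) = -2 + g + x (j(x, g) = (x + g) - 2 = (g + x) - 2 = -2 + g + x)
q(o, Y) = 7*o (q(o, Y) = (-2 + 4 + 5)*o = 7*o)
q(-94/21, -159)/(-4870) = (7*(-94/21))/(-4870) = (7*(-94*1/21))*(-1/4870) = (7*(-94/21))*(-1/4870) = -94/3*(-1/4870) = 47/7305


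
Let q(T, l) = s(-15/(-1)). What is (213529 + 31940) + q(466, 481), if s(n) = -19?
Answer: 245450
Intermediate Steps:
q(T, l) = -19
(213529 + 31940) + q(466, 481) = (213529 + 31940) - 19 = 245469 - 19 = 245450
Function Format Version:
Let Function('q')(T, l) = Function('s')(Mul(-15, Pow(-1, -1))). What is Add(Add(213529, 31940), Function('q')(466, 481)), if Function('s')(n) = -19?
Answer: 245450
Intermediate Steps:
Function('q')(T, l) = -19
Add(Add(213529, 31940), Function('q')(466, 481)) = Add(Add(213529, 31940), -19) = Add(245469, -19) = 245450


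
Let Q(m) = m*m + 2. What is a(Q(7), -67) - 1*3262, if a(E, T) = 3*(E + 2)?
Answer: -3103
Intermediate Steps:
Q(m) = 2 + m² (Q(m) = m² + 2 = 2 + m²)
a(E, T) = 6 + 3*E (a(E, T) = 3*(2 + E) = 6 + 3*E)
a(Q(7), -67) - 1*3262 = (6 + 3*(2 + 7²)) - 1*3262 = (6 + 3*(2 + 49)) - 3262 = (6 + 3*51) - 3262 = (6 + 153) - 3262 = 159 - 3262 = -3103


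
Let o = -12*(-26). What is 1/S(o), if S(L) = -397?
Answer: -1/397 ≈ -0.0025189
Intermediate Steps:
o = 312
1/S(o) = 1/(-397) = -1/397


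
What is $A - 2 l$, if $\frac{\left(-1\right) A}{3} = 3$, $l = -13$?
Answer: $17$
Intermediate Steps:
$A = -9$ ($A = \left(-3\right) 3 = -9$)
$A - 2 l = -9 - -26 = -9 + 26 = 17$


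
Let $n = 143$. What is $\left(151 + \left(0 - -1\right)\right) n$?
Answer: $21736$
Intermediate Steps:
$\left(151 + \left(0 - -1\right)\right) n = \left(151 + \left(0 - -1\right)\right) 143 = \left(151 + \left(0 + 1\right)\right) 143 = \left(151 + 1\right) 143 = 152 \cdot 143 = 21736$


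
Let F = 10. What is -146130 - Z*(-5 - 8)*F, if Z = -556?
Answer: -218410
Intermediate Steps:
-146130 - Z*(-5 - 8)*F = -146130 - (-556)*(-5 - 8)*10 = -146130 - (-556)*(-13*10) = -146130 - (-556)*(-130) = -146130 - 1*72280 = -146130 - 72280 = -218410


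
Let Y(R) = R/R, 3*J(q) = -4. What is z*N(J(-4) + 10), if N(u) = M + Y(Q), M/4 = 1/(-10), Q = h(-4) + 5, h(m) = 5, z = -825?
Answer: -495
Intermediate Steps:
J(q) = -4/3 (J(q) = (⅓)*(-4) = -4/3)
Q = 10 (Q = 5 + 5 = 10)
Y(R) = 1
M = -⅖ (M = 4/(-10) = 4*(-⅒) = -⅖ ≈ -0.40000)
N(u) = ⅗ (N(u) = -⅖ + 1 = ⅗)
z*N(J(-4) + 10) = -825*⅗ = -495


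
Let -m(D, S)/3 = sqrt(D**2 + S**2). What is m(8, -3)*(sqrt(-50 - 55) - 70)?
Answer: 3*sqrt(73)*(70 - I*sqrt(105)) ≈ 1794.2 - 262.65*I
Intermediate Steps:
m(D, S) = -3*sqrt(D**2 + S**2)
m(8, -3)*(sqrt(-50 - 55) - 70) = (-3*sqrt(8**2 + (-3)**2))*(sqrt(-50 - 55) - 70) = (-3*sqrt(64 + 9))*(sqrt(-105) - 70) = (-3*sqrt(73))*(I*sqrt(105) - 70) = (-3*sqrt(73))*(-70 + I*sqrt(105)) = -3*sqrt(73)*(-70 + I*sqrt(105))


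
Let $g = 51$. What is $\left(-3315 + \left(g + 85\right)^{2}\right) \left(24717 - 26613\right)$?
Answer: $-28783176$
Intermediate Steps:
$\left(-3315 + \left(g + 85\right)^{2}\right) \left(24717 - 26613\right) = \left(-3315 + \left(51 + 85\right)^{2}\right) \left(24717 - 26613\right) = \left(-3315 + 136^{2}\right) \left(-1896\right) = \left(-3315 + 18496\right) \left(-1896\right) = 15181 \left(-1896\right) = -28783176$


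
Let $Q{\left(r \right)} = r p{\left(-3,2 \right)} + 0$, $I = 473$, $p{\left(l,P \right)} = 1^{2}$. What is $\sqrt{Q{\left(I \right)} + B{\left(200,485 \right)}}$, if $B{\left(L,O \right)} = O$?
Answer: $\sqrt{958} \approx 30.952$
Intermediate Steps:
$p{\left(l,P \right)} = 1$
$Q{\left(r \right)} = r$ ($Q{\left(r \right)} = r 1 + 0 = r + 0 = r$)
$\sqrt{Q{\left(I \right)} + B{\left(200,485 \right)}} = \sqrt{473 + 485} = \sqrt{958}$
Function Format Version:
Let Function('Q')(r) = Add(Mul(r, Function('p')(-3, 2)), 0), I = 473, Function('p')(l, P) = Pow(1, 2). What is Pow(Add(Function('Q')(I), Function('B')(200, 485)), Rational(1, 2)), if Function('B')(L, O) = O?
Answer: Pow(958, Rational(1, 2)) ≈ 30.952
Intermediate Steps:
Function('p')(l, P) = 1
Function('Q')(r) = r (Function('Q')(r) = Add(Mul(r, 1), 0) = Add(r, 0) = r)
Pow(Add(Function('Q')(I), Function('B')(200, 485)), Rational(1, 2)) = Pow(Add(473, 485), Rational(1, 2)) = Pow(958, Rational(1, 2))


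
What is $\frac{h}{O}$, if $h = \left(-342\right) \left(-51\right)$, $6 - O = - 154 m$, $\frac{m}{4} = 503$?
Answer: $\frac{8721}{154927} \approx 0.056291$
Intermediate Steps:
$m = 2012$ ($m = 4 \cdot 503 = 2012$)
$O = 309854$ ($O = 6 - \left(-154\right) 2012 = 6 - -309848 = 6 + 309848 = 309854$)
$h = 17442$
$\frac{h}{O} = \frac{17442}{309854} = 17442 \cdot \frac{1}{309854} = \frac{8721}{154927}$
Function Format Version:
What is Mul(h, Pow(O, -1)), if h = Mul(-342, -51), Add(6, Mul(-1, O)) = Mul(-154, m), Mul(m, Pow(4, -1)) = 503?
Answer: Rational(8721, 154927) ≈ 0.056291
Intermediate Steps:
m = 2012 (m = Mul(4, 503) = 2012)
O = 309854 (O = Add(6, Mul(-1, Mul(-154, 2012))) = Add(6, Mul(-1, -309848)) = Add(6, 309848) = 309854)
h = 17442
Mul(h, Pow(O, -1)) = Mul(17442, Pow(309854, -1)) = Mul(17442, Rational(1, 309854)) = Rational(8721, 154927)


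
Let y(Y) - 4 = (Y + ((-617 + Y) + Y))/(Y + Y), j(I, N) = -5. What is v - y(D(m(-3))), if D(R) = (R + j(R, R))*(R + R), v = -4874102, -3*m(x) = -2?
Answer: -506912733/104 ≈ -4.8742e+6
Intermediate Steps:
m(x) = ⅔ (m(x) = -⅓*(-2) = ⅔)
D(R) = 2*R*(-5 + R) (D(R) = (R - 5)*(R + R) = (-5 + R)*(2*R) = 2*R*(-5 + R))
y(Y) = 4 + (-617 + 3*Y)/(2*Y) (y(Y) = 4 + (Y + ((-617 + Y) + Y))/(Y + Y) = 4 + (Y + (-617 + 2*Y))/((2*Y)) = 4 + (-617 + 3*Y)*(1/(2*Y)) = 4 + (-617 + 3*Y)/(2*Y))
v - y(D(m(-3))) = -4874102 - (-617 + 11*(2*(⅔)*(-5 + ⅔)))/(2*(2*(⅔)*(-5 + ⅔))) = -4874102 - (-617 + 11*(2*(⅔)*(-13/3)))/(2*(2*(⅔)*(-13/3))) = -4874102 - (-617 + 11*(-52/9))/(2*(-52/9)) = -4874102 - (-9)*(-617 - 572/9)/(2*52) = -4874102 - (-9)*(-6125)/(2*52*9) = -4874102 - 1*6125/104 = -4874102 - 6125/104 = -506912733/104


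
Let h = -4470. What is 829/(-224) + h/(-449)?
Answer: 629059/100576 ≈ 6.2546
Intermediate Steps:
829/(-224) + h/(-449) = 829/(-224) - 4470/(-449) = 829*(-1/224) - 4470*(-1/449) = -829/224 + 4470/449 = 629059/100576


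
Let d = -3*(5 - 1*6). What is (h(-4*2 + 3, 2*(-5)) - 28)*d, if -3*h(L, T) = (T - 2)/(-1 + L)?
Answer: -86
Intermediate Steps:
h(L, T) = -(-2 + T)/(3*(-1 + L)) (h(L, T) = -(T - 2)/(3*(-1 + L)) = -(-2 + T)/(3*(-1 + L)))
d = 3 (d = -3*(5 - 6) = -3*(-1) = 3)
(h(-4*2 + 3, 2*(-5)) - 28)*d = ((2 - 2*(-5))/(3*(-1 + (-4*2 + 3))) - 28)*3 = ((2 - 1*(-10))/(3*(-1 + (-8 + 3))) - 28)*3 = ((2 + 10)/(3*(-1 - 5)) - 28)*3 = ((⅓)*12/(-6) - 28)*3 = ((⅓)*(-⅙)*12 - 28)*3 = (-⅔ - 28)*3 = -86/3*3 = -86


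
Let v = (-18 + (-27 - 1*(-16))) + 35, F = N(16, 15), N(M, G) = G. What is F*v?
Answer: 90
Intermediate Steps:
F = 15
v = 6 (v = (-18 + (-27 + 16)) + 35 = (-18 - 11) + 35 = -29 + 35 = 6)
F*v = 15*6 = 90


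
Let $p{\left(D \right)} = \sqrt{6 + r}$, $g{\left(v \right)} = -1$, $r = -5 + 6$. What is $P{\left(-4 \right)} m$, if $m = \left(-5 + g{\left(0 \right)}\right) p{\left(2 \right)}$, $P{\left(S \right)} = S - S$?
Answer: $0$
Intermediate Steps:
$r = 1$
$P{\left(S \right)} = 0$
$p{\left(D \right)} = \sqrt{7}$ ($p{\left(D \right)} = \sqrt{6 + 1} = \sqrt{7}$)
$m = - 6 \sqrt{7}$ ($m = \left(-5 - 1\right) \sqrt{7} = - 6 \sqrt{7} \approx -15.875$)
$P{\left(-4 \right)} m = 0 \left(- 6 \sqrt{7}\right) = 0$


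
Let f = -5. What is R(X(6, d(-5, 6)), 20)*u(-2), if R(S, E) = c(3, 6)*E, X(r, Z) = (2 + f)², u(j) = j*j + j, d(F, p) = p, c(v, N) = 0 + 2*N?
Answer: 480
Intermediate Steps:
c(v, N) = 2*N
u(j) = j + j² (u(j) = j² + j = j + j²)
X(r, Z) = 9 (X(r, Z) = (2 - 5)² = (-3)² = 9)
R(S, E) = 12*E (R(S, E) = (2*6)*E = 12*E)
R(X(6, d(-5, 6)), 20)*u(-2) = (12*20)*(-2*(1 - 2)) = 240*(-2*(-1)) = 240*2 = 480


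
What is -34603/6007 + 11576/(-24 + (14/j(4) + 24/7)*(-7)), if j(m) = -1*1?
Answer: 33903441/150175 ≈ 225.76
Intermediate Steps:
j(m) = -1
-34603/6007 + 11576/(-24 + (14/j(4) + 24/7)*(-7)) = -34603/6007 + 11576/(-24 + (14/(-1) + 24/7)*(-7)) = -34603*1/6007 + 11576/(-24 + (14*(-1) + 24*(⅐))*(-7)) = -34603/6007 + 11576/(-24 + (-14 + 24/7)*(-7)) = -34603/6007 + 11576/(-24 - 74/7*(-7)) = -34603/6007 + 11576/(-24 + 74) = -34603/6007 + 11576/50 = -34603/6007 + 11576*(1/50) = -34603/6007 + 5788/25 = 33903441/150175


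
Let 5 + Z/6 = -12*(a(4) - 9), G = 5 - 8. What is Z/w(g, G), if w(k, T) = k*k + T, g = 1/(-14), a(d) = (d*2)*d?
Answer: 330456/587 ≈ 562.96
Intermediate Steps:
a(d) = 2*d**2 (a(d) = (2*d)*d = 2*d**2)
G = -3
Z = -1686 (Z = -30 + 6*(-12*(2*4**2 - 9)) = -30 + 6*(-12*(2*16 - 9)) = -30 + 6*(-12*(32 - 9)) = -30 + 6*(-12*23) = -30 + 6*(-276) = -30 - 1656 = -1686)
g = -1/14 ≈ -0.071429
w(k, T) = T + k**2 (w(k, T) = k**2 + T = T + k**2)
Z/w(g, G) = -1686/(-3 + (-1/14)**2) = -1686/(-3 + 1/196) = -1686/(-587/196) = -1686*(-196/587) = 330456/587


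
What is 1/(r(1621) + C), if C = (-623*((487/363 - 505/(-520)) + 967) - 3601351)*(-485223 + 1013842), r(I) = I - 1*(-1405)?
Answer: -2904/6455493199765927 ≈ -4.4985e-13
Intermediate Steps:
r(I) = 1405 + I (r(I) = I + 1405 = 1405 + I)
C = -6455493208553431/2904 (C = (-623*((487*(1/363) - 505*(-1/520)) + 967) - 3601351)*528619 = (-623*((487/363 + 101/104) + 967) - 3601351)*528619 = (-623*(87311/37752 + 967) - 3601351)*528619 = (-623*36593495/37752 - 3601351)*528619 = (-22797747385/37752 - 3601351)*528619 = -158755950337/37752*528619 = -6455493208553431/2904 ≈ -2.2230e+12)
1/(r(1621) + C) = 1/((1405 + 1621) - 6455493208553431/2904) = 1/(3026 - 6455493208553431/2904) = 1/(-6455493199765927/2904) = -2904/6455493199765927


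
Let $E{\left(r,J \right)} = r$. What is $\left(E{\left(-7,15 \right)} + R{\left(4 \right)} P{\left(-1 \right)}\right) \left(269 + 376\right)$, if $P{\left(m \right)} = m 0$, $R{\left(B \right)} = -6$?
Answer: $-4515$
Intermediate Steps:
$P{\left(m \right)} = 0$
$\left(E{\left(-7,15 \right)} + R{\left(4 \right)} P{\left(-1 \right)}\right) \left(269 + 376\right) = \left(-7 - 0\right) \left(269 + 376\right) = \left(-7 + 0\right) 645 = \left(-7\right) 645 = -4515$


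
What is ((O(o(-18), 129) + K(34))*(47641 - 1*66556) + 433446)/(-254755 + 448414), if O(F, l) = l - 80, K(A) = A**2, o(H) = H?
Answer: -7453043/64553 ≈ -115.46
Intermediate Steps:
O(F, l) = -80 + l
((O(o(-18), 129) + K(34))*(47641 - 1*66556) + 433446)/(-254755 + 448414) = (((-80 + 129) + 34**2)*(47641 - 1*66556) + 433446)/(-254755 + 448414) = ((49 + 1156)*(47641 - 66556) + 433446)/193659 = (1205*(-18915) + 433446)*(1/193659) = (-22792575 + 433446)*(1/193659) = -22359129*1/193659 = -7453043/64553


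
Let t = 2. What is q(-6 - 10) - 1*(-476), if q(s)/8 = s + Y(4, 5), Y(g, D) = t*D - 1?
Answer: 420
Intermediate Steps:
Y(g, D) = -1 + 2*D (Y(g, D) = 2*D - 1 = -1 + 2*D)
q(s) = 72 + 8*s (q(s) = 8*(s + (-1 + 2*5)) = 8*(s + (-1 + 10)) = 8*(s + 9) = 8*(9 + s) = 72 + 8*s)
q(-6 - 10) - 1*(-476) = (72 + 8*(-6 - 10)) - 1*(-476) = (72 + 8*(-16)) + 476 = (72 - 128) + 476 = -56 + 476 = 420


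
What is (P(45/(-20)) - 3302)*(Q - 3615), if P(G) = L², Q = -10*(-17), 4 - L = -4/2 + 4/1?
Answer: 11361610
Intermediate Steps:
L = 2 (L = 4 - (-4/2 + 4/1) = 4 - (-4*½ + 4*1) = 4 - (-2 + 4) = 4 - 1*2 = 4 - 2 = 2)
Q = 170
P(G) = 4 (P(G) = 2² = 4)
(P(45/(-20)) - 3302)*(Q - 3615) = (4 - 3302)*(170 - 3615) = -3298*(-3445) = 11361610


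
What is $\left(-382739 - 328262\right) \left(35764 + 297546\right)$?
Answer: $-236983743310$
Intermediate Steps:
$\left(-382739 - 328262\right) \left(35764 + 297546\right) = \left(-711001\right) 333310 = -236983743310$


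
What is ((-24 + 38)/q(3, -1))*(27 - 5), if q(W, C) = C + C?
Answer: -154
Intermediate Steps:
q(W, C) = 2*C
((-24 + 38)/q(3, -1))*(27 - 5) = ((-24 + 38)/((2*(-1))))*(27 - 5) = (14/(-2))*22 = (14*(-½))*22 = -7*22 = -154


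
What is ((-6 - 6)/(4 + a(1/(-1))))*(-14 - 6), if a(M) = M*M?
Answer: 48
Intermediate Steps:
a(M) = M²
((-6 - 6)/(4 + a(1/(-1))))*(-14 - 6) = ((-6 - 6)/(4 + (1/(-1))²))*(-14 - 6) = -12/(4 + (-1)²)*(-20) = -12/(4 + 1)*(-20) = -12/5*(-20) = 48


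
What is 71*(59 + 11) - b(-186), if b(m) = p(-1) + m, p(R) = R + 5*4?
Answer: 5137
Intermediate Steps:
p(R) = 20 + R (p(R) = R + 20 = 20 + R)
b(m) = 19 + m (b(m) = (20 - 1) + m = 19 + m)
71*(59 + 11) - b(-186) = 71*(59 + 11) - (19 - 186) = 71*70 - 1*(-167) = 4970 + 167 = 5137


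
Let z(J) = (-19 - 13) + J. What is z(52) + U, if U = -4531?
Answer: -4511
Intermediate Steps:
z(J) = -32 + J
z(52) + U = (-32 + 52) - 4531 = 20 - 4531 = -4511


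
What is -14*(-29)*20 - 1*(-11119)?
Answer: 19239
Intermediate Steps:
-14*(-29)*20 - 1*(-11119) = 406*20 + 11119 = 8120 + 11119 = 19239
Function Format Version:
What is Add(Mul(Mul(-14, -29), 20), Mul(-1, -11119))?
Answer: 19239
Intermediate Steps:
Add(Mul(Mul(-14, -29), 20), Mul(-1, -11119)) = Add(Mul(406, 20), 11119) = Add(8120, 11119) = 19239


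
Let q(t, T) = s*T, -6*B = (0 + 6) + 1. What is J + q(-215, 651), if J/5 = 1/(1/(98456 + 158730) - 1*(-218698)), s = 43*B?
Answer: -3673824148546933/112492127658 ≈ -32659.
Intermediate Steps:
B = -7/6 (B = -((0 + 6) + 1)/6 = -(6 + 1)/6 = -⅙*7 = -7/6 ≈ -1.1667)
s = -301/6 (s = 43*(-7/6) = -301/6 ≈ -50.167)
q(t, T) = -301*T/6
J = 1285930/56246063829 (J = 5/(1/(98456 + 158730) - 1*(-218698)) = 5/(1/257186 + 218698) = 5/(56246063829/257186) = 5*(257186/56246063829) = 1285930/56246063829 ≈ 2.2863e-5)
J + q(-215, 651) = 1285930/56246063829 - 301/6*651 = 1285930/56246063829 - 65317/2 = -3673824148546933/112492127658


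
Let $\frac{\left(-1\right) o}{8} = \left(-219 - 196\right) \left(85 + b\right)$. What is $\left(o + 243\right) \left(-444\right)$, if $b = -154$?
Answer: $101603628$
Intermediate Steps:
$o = -229080$ ($o = - 8 \left(-219 - 196\right) \left(85 - 154\right) = - 8 \left(\left(-415\right) \left(-69\right)\right) = \left(-8\right) 28635 = -229080$)
$\left(o + 243\right) \left(-444\right) = \left(-229080 + 243\right) \left(-444\right) = \left(-228837\right) \left(-444\right) = 101603628$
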